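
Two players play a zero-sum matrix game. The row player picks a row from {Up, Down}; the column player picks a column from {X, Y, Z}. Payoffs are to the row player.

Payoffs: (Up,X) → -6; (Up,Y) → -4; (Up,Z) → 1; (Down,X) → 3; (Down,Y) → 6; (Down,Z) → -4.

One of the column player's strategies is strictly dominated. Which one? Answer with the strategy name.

Y

X holds the row player's payoff strictly below Y in every row: -6 < -4, 3 < 6.
So Y is strictly dominated for the column player.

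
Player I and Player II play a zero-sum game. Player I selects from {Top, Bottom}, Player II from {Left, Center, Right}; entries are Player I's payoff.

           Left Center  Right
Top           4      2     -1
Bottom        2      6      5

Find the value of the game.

Row minima: Top → -1, Bottom → 2; maximin = 2.
Column maxima: Left → 4, Center → 6, Right → 5; minimax = 4.
2 ≠ 4, so there is no saddle point; optimal play is mixed.
Center is strictly dominated by Right (it gives Player I strictly more in every row), so Player II never plays it.
On the remaining 2×2 (Top, Bottom vs Left, Right):
Let Player I play Top with probability p. Expected payoff against Left: 4p + 2(1−p) = 2p + 2; against Right: (-1)p + 5(1−p) = −6p + 5.
Setting these equal: 2p + 2 = −6p + 5 ⇒ 8p = 3 ⇒ p = 3/8, and the value is (2)·(3/8) + 2 = 11/4.
For Player II: with q = P(Left), equating Top's and Bottom's payoffs gives 5q − 1 = −3q + 5 ⇒ q = 3/4.

11/4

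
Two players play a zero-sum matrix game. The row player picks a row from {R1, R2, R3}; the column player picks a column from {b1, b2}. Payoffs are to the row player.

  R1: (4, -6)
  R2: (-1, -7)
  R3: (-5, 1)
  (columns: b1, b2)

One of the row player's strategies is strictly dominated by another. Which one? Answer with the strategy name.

R2

R1 gives a strictly higher payoff than R2 against every column: 4 > -1, -6 > -7.
So R2 is strictly dominated and the row player never plays it.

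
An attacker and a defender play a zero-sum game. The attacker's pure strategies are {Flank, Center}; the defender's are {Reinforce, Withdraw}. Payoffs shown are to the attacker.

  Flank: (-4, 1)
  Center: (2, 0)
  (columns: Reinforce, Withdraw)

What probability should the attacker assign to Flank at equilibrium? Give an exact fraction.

Row minima: Flank → -4, Center → 0; maximin = 0.
Column maxima: Reinforce → 2, Withdraw → 1; minimax = 1.
0 ≠ 1, so there is no saddle point; optimal play is mixed.
Let the attacker play Flank with probability p. Expected payoff against Reinforce: (-4)p + 2(1−p) = −6p + 2; against Withdraw: 1p + 0(1−p) = p.
Setting these equal: −6p + 2 = p ⇒ −7p = -2 ⇒ p = 2/7, and the value is (-6)·(2/7) + 2 = 2/7.
For the defender: with q = P(Reinforce), equating Flank's and Center's payoffs gives −5q + 1 = 2q ⇒ q = 1/7.

2/7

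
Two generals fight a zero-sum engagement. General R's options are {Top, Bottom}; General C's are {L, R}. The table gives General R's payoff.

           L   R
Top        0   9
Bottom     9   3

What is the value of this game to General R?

Row minima: Top → 0, Bottom → 3; maximin = 3.
Column maxima: L → 9, R → 9; minimax = 9.
3 ≠ 9, so there is no saddle point; optimal play is mixed.
Let General R play Top with probability p. Expected payoff against L: 0p + 9(1−p) = −9p + 9; against R: 9p + 3(1−p) = 6p + 3.
Setting these equal: −9p + 9 = 6p + 3 ⇒ −15p = -6 ⇒ p = 2/5, and the value is (-9)·(2/5) + 9 = 27/5.
For General C: with q = P(L), equating Top's and Bottom's payoffs gives −9q + 9 = 6q + 3 ⇒ q = 2/5.

27/5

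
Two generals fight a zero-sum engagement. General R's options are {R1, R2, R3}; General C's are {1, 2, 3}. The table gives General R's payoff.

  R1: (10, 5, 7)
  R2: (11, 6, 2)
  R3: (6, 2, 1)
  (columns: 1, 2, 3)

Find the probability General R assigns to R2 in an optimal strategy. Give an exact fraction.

Row minima: R1 → 5, R2 → 2, R3 → 1; maximin = 5.
Column maxima: 1 → 11, 2 → 6, 3 → 7; minimax = 6.
5 ≠ 6, so there is no saddle point; optimal play is mixed.
R3 is strictly dominated by R1, so General R never plays it.
1 is strictly dominated by 2 (it gives General R strictly more in every row), so General C never plays it.
On the remaining 2×2 (R1, R2 vs 2, 3):
Let General R play R1 with probability p. Expected payoff against 2: 5p + 6(1−p) = −p + 6; against 3: 7p + 2(1−p) = 5p + 2.
Setting these equal: −p + 6 = 5p + 2 ⇒ −6p = -4 ⇒ p = 2/3, and the value is (-1)·(2/3) + 6 = 16/3.
For General C: with q = P(2), equating R1's and R2's payoffs gives −2q + 7 = 4q + 2 ⇒ q = 5/6.

1/3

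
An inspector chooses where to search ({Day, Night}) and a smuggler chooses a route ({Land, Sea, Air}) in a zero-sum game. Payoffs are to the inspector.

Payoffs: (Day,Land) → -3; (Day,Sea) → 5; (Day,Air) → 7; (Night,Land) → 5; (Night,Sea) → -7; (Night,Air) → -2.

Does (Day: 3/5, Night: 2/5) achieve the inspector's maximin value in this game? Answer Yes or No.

Yes

Against Land this mix gives (3/5)·(-3) + (2/5)·5 = 1/5.
Against Sea this mix gives (3/5)·5 + (2/5)·(-7) = 1/5.
Against Air this mix gives (3/5)·7 + (2/5)·(-2) = 17/5.
All of the smuggler's active replies (Land, Sea) yield 1/5, and no column does worse for the inspector. The mix makes the smuggler indifferent and guarantees 1/5, so it is optimal.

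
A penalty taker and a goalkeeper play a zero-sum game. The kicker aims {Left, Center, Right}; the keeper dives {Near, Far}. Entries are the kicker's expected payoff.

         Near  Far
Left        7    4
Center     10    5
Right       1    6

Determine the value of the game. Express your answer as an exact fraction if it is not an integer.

11/2

Row minima: Left → 4, Center → 5, Right → 1; maximin = 5.
Column maxima: Near → 10, Far → 6; minimax = 6.
5 ≠ 6, so there is no saddle point; optimal play is mixed.
Left is strictly dominated by Center, so the kicker never plays it.
On the remaining 2×2 (Center, Right vs Near, Far):
Let the kicker play Center with probability p. Expected payoff against Near: 10p + 1(1−p) = 9p + 1; against Far: 5p + 6(1−p) = −p + 6.
Setting these equal: 9p + 1 = −p + 6 ⇒ 10p = 5 ⇒ p = 1/2, and the value is (9)·(1/2) + 1 = 11/2.
For the keeper: with q = P(Near), equating Center's and Right's payoffs gives 5q + 5 = −5q + 6 ⇒ q = 1/10.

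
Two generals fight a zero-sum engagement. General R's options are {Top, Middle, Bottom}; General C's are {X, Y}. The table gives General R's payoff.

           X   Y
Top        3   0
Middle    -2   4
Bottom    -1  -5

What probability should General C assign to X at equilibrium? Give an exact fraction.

Row minima: Top → 0, Middle → -2, Bottom → -5; maximin = 0.
Column maxima: X → 3, Y → 4; minimax = 3.
0 ≠ 3, so there is no saddle point; optimal play is mixed.
Bottom is strictly dominated by Top, so General R never plays it.
On the remaining 2×2 (Top, Middle vs X, Y):
Let General R play Top with probability p. Expected payoff against X: 3p + (-2)(1−p) = 5p − 2; against Y: 0p + 4(1−p) = −4p + 4.
Setting these equal: 5p − 2 = −4p + 4 ⇒ 9p = 6 ⇒ p = 2/3, and the value is (5)·(2/3) − 2 = 4/3.
For General C: with q = P(X), equating Top's and Middle's payoffs gives 3q = −6q + 4 ⇒ q = 4/9.

4/9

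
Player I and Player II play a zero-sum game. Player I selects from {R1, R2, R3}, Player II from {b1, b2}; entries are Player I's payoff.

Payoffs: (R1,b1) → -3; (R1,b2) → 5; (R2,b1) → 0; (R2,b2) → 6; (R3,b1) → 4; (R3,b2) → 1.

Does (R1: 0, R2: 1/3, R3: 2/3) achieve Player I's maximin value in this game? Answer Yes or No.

Yes

Against b1 this mix gives (1/3)·0 + (2/3)·4 = 8/3.
Against b2 this mix gives (1/3)·6 + (2/3)·1 = 8/3.
All of Player II's active replies (b1, b2) yield 8/3, and no column does worse for Player I. The mix makes Player II indifferent and guarantees 8/3, so it is optimal.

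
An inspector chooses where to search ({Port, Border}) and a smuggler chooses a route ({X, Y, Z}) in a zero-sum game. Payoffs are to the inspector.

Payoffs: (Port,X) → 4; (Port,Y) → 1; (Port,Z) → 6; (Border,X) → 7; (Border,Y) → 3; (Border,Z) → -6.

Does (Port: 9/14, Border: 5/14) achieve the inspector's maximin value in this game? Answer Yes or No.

Yes

Against X this mix gives (9/14)·4 + (5/14)·7 = 71/14.
Against Y this mix gives (9/14)·1 + (5/14)·3 = 12/7.
Against Z this mix gives (9/14)·6 + (5/14)·(-6) = 12/7.
All of the smuggler's active replies (Y, Z) yield 12/7, and no column does worse for the inspector. The mix makes the smuggler indifferent and guarantees 12/7, so it is optimal.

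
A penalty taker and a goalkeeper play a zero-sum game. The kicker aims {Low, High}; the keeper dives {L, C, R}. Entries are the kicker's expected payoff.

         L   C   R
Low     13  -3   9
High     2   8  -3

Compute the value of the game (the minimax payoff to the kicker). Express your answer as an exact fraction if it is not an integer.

63/23

Row minima: Low → -3, High → -3; maximin = -3.
Column maxima: L → 13, C → 8, R → 9; minimax = 8.
-3 ≠ 8, so there is no saddle point; optimal play is mixed.
L is strictly dominated by R (it gives the kicker strictly more in every row), so the keeper never plays it.
On the remaining 2×2 (Low, High vs C, R):
Let the kicker play Low with probability p. Expected payoff against C: (-3)p + 8(1−p) = −11p + 8; against R: 9p + (-3)(1−p) = 12p − 3.
Setting these equal: −11p + 8 = 12p − 3 ⇒ −23p = -11 ⇒ p = 11/23, and the value is (-11)·(11/23) + 8 = 63/23.
For the keeper: with q = P(C), equating Low's and High's payoffs gives −12q + 9 = 11q − 3 ⇒ q = 12/23.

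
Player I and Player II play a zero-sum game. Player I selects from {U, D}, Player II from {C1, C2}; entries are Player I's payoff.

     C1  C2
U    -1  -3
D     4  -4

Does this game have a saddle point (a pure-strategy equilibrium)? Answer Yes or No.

Yes

Row minima: U → -3, D → -4; maximin = -3.
Column maxima: C1 → 4, C2 → -3; minimax = -3.
maximin = minimax = -3, so a saddle point exists.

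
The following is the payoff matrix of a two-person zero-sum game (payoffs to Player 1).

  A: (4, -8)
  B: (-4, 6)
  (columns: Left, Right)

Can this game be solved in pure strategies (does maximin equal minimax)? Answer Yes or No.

Row minima: A → -8, B → -4; maximin = -4.
Column maxima: Left → 4, Right → 6; minimax = 4.
-4 ≠ 4, so no pure-strategy equilibrium exists.

No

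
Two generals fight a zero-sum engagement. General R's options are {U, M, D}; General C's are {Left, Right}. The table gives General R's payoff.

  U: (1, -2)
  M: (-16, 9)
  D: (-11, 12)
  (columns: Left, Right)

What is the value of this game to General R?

Row minima: U → -2, M → -16, D → -11; maximin = -2.
Column maxima: Left → 1, Right → 12; minimax = 1.
-2 ≠ 1, so there is no saddle point; optimal play is mixed.
M is strictly dominated by D, so General R never plays it.
On the remaining 2×2 (U, D vs Left, Right):
Let General R play U with probability p. Expected payoff against Left: 1p + (-11)(1−p) = 12p − 11; against Right: (-2)p + 12(1−p) = −14p + 12.
Setting these equal: 12p − 11 = −14p + 12 ⇒ 26p = 23 ⇒ p = 23/26, and the value is (12)·(23/26) − 11 = -5/13.
For General C: with q = P(Left), equating U's and D's payoffs gives 3q − 2 = −23q + 12 ⇒ q = 7/13.

-5/13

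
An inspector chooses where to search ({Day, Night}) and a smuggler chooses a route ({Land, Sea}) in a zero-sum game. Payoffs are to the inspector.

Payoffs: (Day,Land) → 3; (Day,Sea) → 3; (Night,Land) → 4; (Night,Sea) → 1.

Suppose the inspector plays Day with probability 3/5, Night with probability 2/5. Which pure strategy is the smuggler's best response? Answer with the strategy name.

Sea

If the smuggler plays Land, the inspector's expected payoff is (3/5)·3 + (2/5)·4 = 17/5.
If the smuggler plays Sea, the inspector's expected payoff is (3/5)·3 + (2/5)·1 = 11/5.
The smuggler minimizes the inspector's payoff; the smallest is 11/5, so the best response is Sea.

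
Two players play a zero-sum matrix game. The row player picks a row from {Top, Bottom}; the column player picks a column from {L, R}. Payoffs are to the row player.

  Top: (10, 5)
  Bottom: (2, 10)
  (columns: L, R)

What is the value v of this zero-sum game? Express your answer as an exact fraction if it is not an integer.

Row minima: Top → 5, Bottom → 2; maximin = 5.
Column maxima: L → 10, R → 10; minimax = 10.
5 ≠ 10, so there is no saddle point; optimal play is mixed.
Let the row player play Top with probability p. Expected payoff against L: 10p + 2(1−p) = 8p + 2; against R: 5p + 10(1−p) = −5p + 10.
Setting these equal: 8p + 2 = −5p + 10 ⇒ 13p = 8 ⇒ p = 8/13, and the value is (8)·(8/13) + 2 = 90/13.
For the column player: with q = P(L), equating Top's and Bottom's payoffs gives 5q + 5 = −8q + 10 ⇒ q = 5/13.

90/13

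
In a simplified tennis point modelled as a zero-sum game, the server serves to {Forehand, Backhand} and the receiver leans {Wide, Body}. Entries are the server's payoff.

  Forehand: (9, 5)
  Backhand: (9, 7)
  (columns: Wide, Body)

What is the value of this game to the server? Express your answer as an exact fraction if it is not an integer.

Row minima: Forehand → 5, Backhand → 7; maximin = 7.
Column maxima: Wide → 9, Body → 7; minimax = 7.
Since maximin = minimax = 7, there is a saddle point and the value is 7.

7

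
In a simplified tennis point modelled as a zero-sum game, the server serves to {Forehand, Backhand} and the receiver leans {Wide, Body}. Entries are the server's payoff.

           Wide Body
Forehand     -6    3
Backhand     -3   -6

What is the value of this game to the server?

Row minima: Forehand → -6, Backhand → -6; maximin = -6.
Column maxima: Wide → -3, Body → 3; minimax = -3.
-6 ≠ -3, so there is no saddle point; optimal play is mixed.
Let the server play Forehand with probability p. Expected payoff against Wide: (-6)p + (-3)(1−p) = −3p − 3; against Body: 3p + (-6)(1−p) = 9p − 6.
Setting these equal: −3p − 3 = 9p − 6 ⇒ −12p = -3 ⇒ p = 1/4, and the value is (-3)·(1/4) − 3 = -15/4.
For the receiver: with q = P(Wide), equating Forehand's and Backhand's payoffs gives −9q + 3 = 3q − 6 ⇒ q = 3/4.

-15/4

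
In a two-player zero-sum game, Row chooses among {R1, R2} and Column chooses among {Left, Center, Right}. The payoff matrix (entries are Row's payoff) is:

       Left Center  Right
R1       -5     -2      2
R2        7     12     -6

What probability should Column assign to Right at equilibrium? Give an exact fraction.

Row minima: R1 → -5, R2 → -6; maximin = -5.
Column maxima: Left → 7, Center → 12, Right → 2; minimax = 2.
-5 ≠ 2, so there is no saddle point; optimal play is mixed.
Center is strictly dominated by Left (it gives Row strictly more in every row), so Column never plays it.
On the remaining 2×2 (R1, R2 vs Left, Right):
Let Row play R1 with probability p. Expected payoff against Left: (-5)p + 7(1−p) = −12p + 7; against Right: 2p + (-6)(1−p) = 8p − 6.
Setting these equal: −12p + 7 = 8p − 6 ⇒ −20p = -13 ⇒ p = 13/20, and the value is (-12)·(13/20) + 7 = -4/5.
For Column: with q = P(Left), equating R1's and R2's payoffs gives −7q + 2 = 13q − 6 ⇒ q = 2/5.

3/5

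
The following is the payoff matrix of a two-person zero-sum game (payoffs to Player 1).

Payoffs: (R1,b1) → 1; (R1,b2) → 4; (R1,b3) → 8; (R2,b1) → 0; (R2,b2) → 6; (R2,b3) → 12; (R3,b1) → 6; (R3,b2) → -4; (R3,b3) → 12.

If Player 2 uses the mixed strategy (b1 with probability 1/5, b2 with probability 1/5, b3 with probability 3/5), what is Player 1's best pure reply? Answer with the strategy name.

R2

Expected payoff of R1: (1/5)·1 + (1/5)·4 + (3/5)·8 = 29/5.
Expected payoff of R2: (1/5)·0 + (1/5)·6 + (3/5)·12 = 42/5.
Expected payoff of R3: (1/5)·6 + (1/5)·(-4) + (3/5)·12 = 38/5.
The largest is 42/5, so Player 1's best response is R2.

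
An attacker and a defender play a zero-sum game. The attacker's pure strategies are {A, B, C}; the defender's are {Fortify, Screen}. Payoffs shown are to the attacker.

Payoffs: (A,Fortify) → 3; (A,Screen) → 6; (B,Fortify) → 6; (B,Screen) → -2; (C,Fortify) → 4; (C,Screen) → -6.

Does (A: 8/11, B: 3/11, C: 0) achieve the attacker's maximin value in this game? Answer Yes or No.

Against Fortify this mix gives (8/11)·3 + (3/11)·6 = 42/11.
Against Screen this mix gives (8/11)·6 + (3/11)·(-2) = 42/11.
All of the defender's active replies (Fortify, Screen) yield 42/11, and no column does worse for the attacker. The mix makes the defender indifferent and guarantees 42/11, so it is optimal.

Yes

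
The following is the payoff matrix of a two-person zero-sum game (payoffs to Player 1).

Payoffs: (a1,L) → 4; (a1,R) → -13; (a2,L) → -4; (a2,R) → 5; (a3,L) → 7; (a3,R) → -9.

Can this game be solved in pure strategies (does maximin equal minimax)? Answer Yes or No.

Row minima: a1 → -13, a2 → -4, a3 → -9; maximin = -4.
Column maxima: L → 7, R → 5; minimax = 5.
-4 ≠ 5, so no pure-strategy equilibrium exists.

No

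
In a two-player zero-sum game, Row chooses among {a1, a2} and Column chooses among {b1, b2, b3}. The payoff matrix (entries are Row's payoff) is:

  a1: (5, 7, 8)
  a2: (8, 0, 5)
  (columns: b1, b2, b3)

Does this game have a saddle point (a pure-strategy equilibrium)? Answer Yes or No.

No

Row minima: a1 → 5, a2 → 0; maximin = 5.
Column maxima: b1 → 8, b2 → 7, b3 → 8; minimax = 7.
5 ≠ 7, so no pure-strategy equilibrium exists.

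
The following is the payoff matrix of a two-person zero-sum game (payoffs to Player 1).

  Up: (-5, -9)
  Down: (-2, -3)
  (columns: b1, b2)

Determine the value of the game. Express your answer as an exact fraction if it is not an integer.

-3

Row minima: Up → -9, Down → -3; maximin = -3.
Column maxima: b1 → -2, b2 → -3; minimax = -3.
Since maximin = minimax = -3, there is a saddle point and the value is -3.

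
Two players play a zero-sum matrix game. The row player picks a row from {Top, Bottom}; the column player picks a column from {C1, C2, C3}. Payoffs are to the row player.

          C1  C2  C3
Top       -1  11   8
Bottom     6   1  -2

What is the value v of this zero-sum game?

46/17

Row minima: Top → -1, Bottom → -2; maximin = -1.
Column maxima: C1 → 6, C2 → 11, C3 → 8; minimax = 6.
-1 ≠ 6, so there is no saddle point; optimal play is mixed.
C2 is strictly dominated by C3 (it gives the row player strictly more in every row), so the column player never plays it.
On the remaining 2×2 (Top, Bottom vs C1, C3):
Let the row player play Top with probability p. Expected payoff against C1: (-1)p + 6(1−p) = −7p + 6; against C3: 8p + (-2)(1−p) = 10p − 2.
Setting these equal: −7p + 6 = 10p − 2 ⇒ −17p = -8 ⇒ p = 8/17, and the value is (-7)·(8/17) + 6 = 46/17.
For the column player: with q = P(C1), equating Top's and Bottom's payoffs gives −9q + 8 = 8q − 2 ⇒ q = 10/17.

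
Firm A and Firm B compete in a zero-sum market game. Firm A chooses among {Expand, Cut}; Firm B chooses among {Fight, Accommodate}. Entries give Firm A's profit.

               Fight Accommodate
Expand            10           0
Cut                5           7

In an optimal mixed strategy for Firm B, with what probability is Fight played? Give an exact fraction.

7/12

Row minima: Expand → 0, Cut → 5; maximin = 5.
Column maxima: Fight → 10, Accommodate → 7; minimax = 7.
5 ≠ 7, so there is no saddle point; optimal play is mixed.
Let Firm A play Expand with probability p. Expected payoff against Fight: 10p + 5(1−p) = 5p + 5; against Accommodate: 0p + 7(1−p) = −7p + 7.
Setting these equal: 5p + 5 = −7p + 7 ⇒ 12p = 2 ⇒ p = 1/6, and the value is (5)·(1/6) + 5 = 35/6.
For Firm B: with q = P(Fight), equating Expand's and Cut's payoffs gives 10q = −2q + 7 ⇒ q = 7/12.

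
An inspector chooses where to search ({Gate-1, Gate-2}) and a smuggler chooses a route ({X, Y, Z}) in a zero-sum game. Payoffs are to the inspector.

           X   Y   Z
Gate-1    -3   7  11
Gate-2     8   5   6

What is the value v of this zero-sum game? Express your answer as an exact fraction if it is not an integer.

Row minima: Gate-1 → -3, Gate-2 → 5; maximin = 5.
Column maxima: X → 8, Y → 7, Z → 11; minimax = 7.
5 ≠ 7, so there is no saddle point; optimal play is mixed.
Z is strictly dominated by Y (it gives the inspector strictly more in every row), so the smuggler never plays it.
On the remaining 2×2 (Gate-1, Gate-2 vs X, Y):
Let the inspector play Gate-1 with probability p. Expected payoff against X: (-3)p + 8(1−p) = −11p + 8; against Y: 7p + 5(1−p) = 2p + 5.
Setting these equal: −11p + 8 = 2p + 5 ⇒ −13p = -3 ⇒ p = 3/13, and the value is (-11)·(3/13) + 8 = 71/13.
For the smuggler: with q = P(X), equating Gate-1's and Gate-2's payoffs gives −10q + 7 = 3q + 5 ⇒ q = 2/13.

71/13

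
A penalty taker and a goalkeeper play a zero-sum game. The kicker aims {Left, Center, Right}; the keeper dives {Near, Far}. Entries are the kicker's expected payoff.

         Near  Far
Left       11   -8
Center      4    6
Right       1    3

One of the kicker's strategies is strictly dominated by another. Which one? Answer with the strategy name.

Center gives a strictly higher payoff than Right against every column: 4 > 1, 6 > 3.
So Right is strictly dominated and the kicker never plays it.

Right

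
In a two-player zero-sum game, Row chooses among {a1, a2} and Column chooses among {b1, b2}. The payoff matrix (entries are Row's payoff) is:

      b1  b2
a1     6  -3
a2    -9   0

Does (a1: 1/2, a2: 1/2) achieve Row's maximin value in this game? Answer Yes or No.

Yes

Against b1 this mix gives (1/2)·6 + (1/2)·(-9) = -3/2.
Against b2 this mix gives (1/2)·(-3) + (1/2)·0 = -3/2.
All of Column's active replies (b1, b2) yield -3/2, and no column does worse for Row. The mix makes Column indifferent and guarantees -3/2, so it is optimal.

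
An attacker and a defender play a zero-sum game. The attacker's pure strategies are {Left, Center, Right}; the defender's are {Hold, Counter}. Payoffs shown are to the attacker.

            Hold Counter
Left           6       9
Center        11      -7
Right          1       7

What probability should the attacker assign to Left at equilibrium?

6/7

Row minima: Left → 6, Center → -7, Right → 1; maximin = 6.
Column maxima: Hold → 11, Counter → 9; minimax = 9.
6 ≠ 9, so there is no saddle point; optimal play is mixed.
Right is strictly dominated by Left, so the attacker never plays it.
On the remaining 2×2 (Left, Center vs Hold, Counter):
Let the attacker play Left with probability p. Expected payoff against Hold: 6p + 11(1−p) = −5p + 11; against Counter: 9p + (-7)(1−p) = 16p − 7.
Setting these equal: −5p + 11 = 16p − 7 ⇒ −21p = -18 ⇒ p = 6/7, and the value is (-5)·(6/7) + 11 = 47/7.
For the defender: with q = P(Hold), equating Left's and Center's payoffs gives −3q + 9 = 18q − 7 ⇒ q = 16/21.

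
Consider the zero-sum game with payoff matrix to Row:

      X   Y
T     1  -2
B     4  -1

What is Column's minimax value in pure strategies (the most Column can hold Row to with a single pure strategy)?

-1

Column maxima: X → 4, Y → -1.
The smallest of these is -1.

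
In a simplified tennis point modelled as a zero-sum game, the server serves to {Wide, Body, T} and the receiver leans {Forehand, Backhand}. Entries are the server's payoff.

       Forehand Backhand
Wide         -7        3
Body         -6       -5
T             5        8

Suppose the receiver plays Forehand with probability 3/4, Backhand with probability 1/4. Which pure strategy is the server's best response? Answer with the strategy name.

Expected payoff of Wide: (3/4)·(-7) + (1/4)·3 = -9/2.
Expected payoff of Body: (3/4)·(-6) + (1/4)·(-5) = -23/4.
Expected payoff of T: (3/4)·5 + (1/4)·8 = 23/4.
The largest is 23/4, so the server's best response is T.

T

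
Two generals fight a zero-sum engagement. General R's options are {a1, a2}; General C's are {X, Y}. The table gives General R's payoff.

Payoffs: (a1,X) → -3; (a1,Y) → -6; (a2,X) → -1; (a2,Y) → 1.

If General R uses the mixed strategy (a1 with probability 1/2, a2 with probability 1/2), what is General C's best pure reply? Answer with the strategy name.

Y

If General C plays X, General R's expected payoff is (1/2)·(-3) + (1/2)·(-1) = -2.
If General C plays Y, General R's expected payoff is (1/2)·(-6) + (1/2)·1 = -5/2.
General C minimizes General R's payoff; the smallest is -5/2, so the best response is Y.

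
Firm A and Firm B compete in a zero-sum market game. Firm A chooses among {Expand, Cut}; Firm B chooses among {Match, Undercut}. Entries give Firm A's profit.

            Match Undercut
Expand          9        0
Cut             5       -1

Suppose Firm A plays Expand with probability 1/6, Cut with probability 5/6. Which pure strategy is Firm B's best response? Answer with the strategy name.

Undercut

If Firm B plays Match, Firm A's expected payoff is (1/6)·9 + (5/6)·5 = 17/3.
If Firm B plays Undercut, Firm A's expected payoff is (1/6)·0 + (5/6)·(-1) = -5/6.
Firm B minimizes Firm A's payoff; the smallest is -5/6, so the best response is Undercut.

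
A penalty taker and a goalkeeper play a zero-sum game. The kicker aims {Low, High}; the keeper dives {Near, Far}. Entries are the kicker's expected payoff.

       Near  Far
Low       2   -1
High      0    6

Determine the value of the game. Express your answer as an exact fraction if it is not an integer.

4/3

Row minima: Low → -1, High → 0; maximin = 0.
Column maxima: Near → 2, Far → 6; minimax = 2.
0 ≠ 2, so there is no saddle point; optimal play is mixed.
Let the kicker play Low with probability p. Expected payoff against Near: 2p + 0(1−p) = 2p; against Far: (-1)p + 6(1−p) = −7p + 6.
Setting these equal: 2p = −7p + 6 ⇒ 9p = 6 ⇒ p = 2/3, and the value is (2)·(2/3) = 4/3.
For the keeper: with q = P(Near), equating Low's and High's payoffs gives 3q − 1 = −6q + 6 ⇒ q = 7/9.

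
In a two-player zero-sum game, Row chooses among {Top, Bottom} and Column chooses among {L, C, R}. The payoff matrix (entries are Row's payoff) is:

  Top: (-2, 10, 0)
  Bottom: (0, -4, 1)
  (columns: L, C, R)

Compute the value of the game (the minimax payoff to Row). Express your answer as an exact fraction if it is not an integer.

-1/2

Row minima: Top → -2, Bottom → -4; maximin = -2.
Column maxima: L → 0, C → 10, R → 1; minimax = 0.
-2 ≠ 0, so there is no saddle point; optimal play is mixed.
R is strictly dominated by L (it gives Row strictly more in every row), so Column never plays it.
On the remaining 2×2 (Top, Bottom vs L, C):
Let Row play Top with probability p. Expected payoff against L: (-2)p + 0(1−p) = −2p; against C: 10p + (-4)(1−p) = 14p − 4.
Setting these equal: −2p = 14p − 4 ⇒ −16p = -4 ⇒ p = 1/4, and the value is (-2)·(1/4) = -1/2.
For Column: with q = P(L), equating Top's and Bottom's payoffs gives −12q + 10 = 4q − 4 ⇒ q = 7/8.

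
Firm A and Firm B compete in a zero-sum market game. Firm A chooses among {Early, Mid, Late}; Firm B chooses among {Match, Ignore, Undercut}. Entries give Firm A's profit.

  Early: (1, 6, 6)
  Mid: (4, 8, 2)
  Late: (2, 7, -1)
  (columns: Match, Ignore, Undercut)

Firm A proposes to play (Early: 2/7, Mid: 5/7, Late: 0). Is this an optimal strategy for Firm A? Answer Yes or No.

Yes

Against Match this mix gives (2/7)·1 + (5/7)·4 = 22/7.
Against Ignore this mix gives (2/7)·6 + (5/7)·8 = 52/7.
Against Undercut this mix gives (2/7)·6 + (5/7)·2 = 22/7.
All of Firm B's active replies (Match, Undercut) yield 22/7, and no column does worse for Firm A. The mix makes Firm B indifferent and guarantees 22/7, so it is optimal.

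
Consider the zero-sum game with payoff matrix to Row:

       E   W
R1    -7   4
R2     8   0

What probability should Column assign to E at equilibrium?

Row minima: R1 → -7, R2 → 0; maximin = 0.
Column maxima: E → 8, W → 4; minimax = 4.
0 ≠ 4, so there is no saddle point; optimal play is mixed.
Let Row play R1 with probability p. Expected payoff against E: (-7)p + 8(1−p) = −15p + 8; against W: 4p + 0(1−p) = 4p.
Setting these equal: −15p + 8 = 4p ⇒ −19p = -8 ⇒ p = 8/19, and the value is (-15)·(8/19) + 8 = 32/19.
For Column: with q = P(E), equating R1's and R2's payoffs gives −11q + 4 = 8q ⇒ q = 4/19.

4/19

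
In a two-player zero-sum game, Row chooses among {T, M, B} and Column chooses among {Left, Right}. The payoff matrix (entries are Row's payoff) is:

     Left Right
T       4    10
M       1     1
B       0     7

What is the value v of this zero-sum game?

Row minima: T → 4, M → 1, B → 0; maximin = 4.
Column maxima: Left → 4, Right → 10; minimax = 4.
Since maximin = minimax = 4, there is a saddle point and the value is 4.

4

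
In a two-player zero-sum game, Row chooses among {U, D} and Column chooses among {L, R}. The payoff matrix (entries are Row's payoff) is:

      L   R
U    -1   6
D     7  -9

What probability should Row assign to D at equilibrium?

7/23

Row minima: U → -1, D → -9; maximin = -1.
Column maxima: L → 7, R → 6; minimax = 6.
-1 ≠ 6, so there is no saddle point; optimal play is mixed.
Let Row play U with probability p. Expected payoff against L: (-1)p + 7(1−p) = −8p + 7; against R: 6p + (-9)(1−p) = 15p − 9.
Setting these equal: −8p + 7 = 15p − 9 ⇒ −23p = -16 ⇒ p = 16/23, and the value is (-8)·(16/23) + 7 = 33/23.
For Column: with q = P(L), equating U's and D's payoffs gives −7q + 6 = 16q − 9 ⇒ q = 15/23.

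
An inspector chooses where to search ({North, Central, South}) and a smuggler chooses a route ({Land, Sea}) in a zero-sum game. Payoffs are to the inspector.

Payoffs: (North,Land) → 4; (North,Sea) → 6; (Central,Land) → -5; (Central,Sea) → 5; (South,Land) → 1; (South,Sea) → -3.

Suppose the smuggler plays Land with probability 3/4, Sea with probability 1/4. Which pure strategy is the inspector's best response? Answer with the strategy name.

Expected payoff of North: (3/4)·4 + (1/4)·6 = 9/2.
Expected payoff of Central: (3/4)·(-5) + (1/4)·5 = -5/2.
Expected payoff of South: (3/4)·1 + (1/4)·(-3) = 0.
The largest is 9/2, so the inspector's best response is North.

North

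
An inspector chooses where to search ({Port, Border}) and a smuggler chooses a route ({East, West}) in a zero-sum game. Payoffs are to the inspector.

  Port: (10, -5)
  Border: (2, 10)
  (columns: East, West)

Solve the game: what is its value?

Row minima: Port → -5, Border → 2; maximin = 2.
Column maxima: East → 10, West → 10; minimax = 10.
2 ≠ 10, so there is no saddle point; optimal play is mixed.
Let the inspector play Port with probability p. Expected payoff against East: 10p + 2(1−p) = 8p + 2; against West: (-5)p + 10(1−p) = −15p + 10.
Setting these equal: 8p + 2 = −15p + 10 ⇒ 23p = 8 ⇒ p = 8/23, and the value is (8)·(8/23) + 2 = 110/23.
For the smuggler: with q = P(East), equating Port's and Border's payoffs gives 15q − 5 = −8q + 10 ⇒ q = 15/23.

110/23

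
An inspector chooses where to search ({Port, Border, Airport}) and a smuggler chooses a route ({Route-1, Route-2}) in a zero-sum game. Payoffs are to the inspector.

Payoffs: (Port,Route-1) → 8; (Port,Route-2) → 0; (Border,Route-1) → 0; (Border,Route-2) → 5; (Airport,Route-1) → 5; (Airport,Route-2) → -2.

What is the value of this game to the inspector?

40/13

Row minima: Port → 0, Border → 0, Airport → -2; maximin = 0.
Column maxima: Route-1 → 8, Route-2 → 5; minimax = 5.
0 ≠ 5, so there is no saddle point; optimal play is mixed.
Airport is strictly dominated by Port, so the inspector never plays it.
On the remaining 2×2 (Port, Border vs Route-1, Route-2):
Let the inspector play Port with probability p. Expected payoff against Route-1: 8p + 0(1−p) = 8p; against Route-2: 0p + 5(1−p) = −5p + 5.
Setting these equal: 8p = −5p + 5 ⇒ 13p = 5 ⇒ p = 5/13, and the value is (8)·(5/13) = 40/13.
For the smuggler: with q = P(Route-1), equating Port's and Border's payoffs gives 8q = −5q + 5 ⇒ q = 5/13.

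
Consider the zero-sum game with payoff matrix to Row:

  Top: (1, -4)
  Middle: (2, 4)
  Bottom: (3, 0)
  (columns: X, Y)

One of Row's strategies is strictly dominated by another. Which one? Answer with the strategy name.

Top

Middle gives a strictly higher payoff than Top against every column: 2 > 1, 4 > -4.
So Top is strictly dominated and Row never plays it.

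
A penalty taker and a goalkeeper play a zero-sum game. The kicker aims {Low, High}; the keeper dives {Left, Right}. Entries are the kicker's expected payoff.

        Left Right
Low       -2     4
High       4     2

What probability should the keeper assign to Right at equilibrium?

3/4

Row minima: Low → -2, High → 2; maximin = 2.
Column maxima: Left → 4, Right → 4; minimax = 4.
2 ≠ 4, so there is no saddle point; optimal play is mixed.
Let the kicker play Low with probability p. Expected payoff against Left: (-2)p + 4(1−p) = −6p + 4; against Right: 4p + 2(1−p) = 2p + 2.
Setting these equal: −6p + 4 = 2p + 2 ⇒ −8p = -2 ⇒ p = 1/4, and the value is (-6)·(1/4) + 4 = 5/2.
For the keeper: with q = P(Left), equating Low's and High's payoffs gives −6q + 4 = 2q + 2 ⇒ q = 1/4.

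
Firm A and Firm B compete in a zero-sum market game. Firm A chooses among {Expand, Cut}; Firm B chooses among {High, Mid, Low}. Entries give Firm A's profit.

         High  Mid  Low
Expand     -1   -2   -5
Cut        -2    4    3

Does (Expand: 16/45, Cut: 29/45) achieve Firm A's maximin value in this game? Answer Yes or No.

Against High this mix gives (16/45)·(-1) + (29/45)·(-2) = -74/45.
Against Mid this mix gives (16/45)·(-2) + (29/45)·4 = 28/15.
Against Low this mix gives (16/45)·(-5) + (29/45)·3 = 7/45.
Firm B will play High, holding Firm A to -74/45. Shifting weight toward the row that does better against High would raise this floor (the equalizing mix achieves -13/9 against both High and Low), so the proposed strategy is not optimal.

No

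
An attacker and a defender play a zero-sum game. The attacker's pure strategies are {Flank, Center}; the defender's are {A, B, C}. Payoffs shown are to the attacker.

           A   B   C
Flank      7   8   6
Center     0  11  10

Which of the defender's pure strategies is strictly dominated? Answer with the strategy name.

B

A holds the attacker's payoff strictly below B in every row: 7 < 8, 0 < 11.
So B is strictly dominated for the defender.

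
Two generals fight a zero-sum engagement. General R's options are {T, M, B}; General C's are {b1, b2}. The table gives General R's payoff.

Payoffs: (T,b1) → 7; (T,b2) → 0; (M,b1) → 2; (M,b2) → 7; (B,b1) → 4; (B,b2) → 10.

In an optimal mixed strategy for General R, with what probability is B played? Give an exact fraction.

Row minima: T → 0, M → 2, B → 4; maximin = 4.
Column maxima: b1 → 7, b2 → 10; minimax = 7.
4 ≠ 7, so there is no saddle point; optimal play is mixed.
M is strictly dominated by B, so General R never plays it.
On the remaining 2×2 (T, B vs b1, b2):
Let General R play T with probability p. Expected payoff against b1: 7p + 4(1−p) = 3p + 4; against b2: 0p + 10(1−p) = −10p + 10.
Setting these equal: 3p + 4 = −10p + 10 ⇒ 13p = 6 ⇒ p = 6/13, and the value is (3)·(6/13) + 4 = 70/13.
For General C: with q = P(b1), equating T's and B's payoffs gives 7q = −6q + 10 ⇒ q = 10/13.

7/13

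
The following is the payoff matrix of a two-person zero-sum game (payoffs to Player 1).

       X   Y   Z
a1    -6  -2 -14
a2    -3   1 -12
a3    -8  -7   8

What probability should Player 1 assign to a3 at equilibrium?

9/25

Row minima: a1 → -14, a2 → -12, a3 → -8; maximin = -8.
Column maxima: X → -3, Y → 1, Z → 8; minimax = -3.
-8 ≠ -3, so there is no saddle point; optimal play is mixed.
a1 is strictly dominated by a2, so Player 1 never plays it.
Y is strictly dominated by X (it gives Player 1 strictly more in every row), so Player 2 never plays it.
On the remaining 2×2 (a2, a3 vs X, Z):
Let Player 1 play a2 with probability p. Expected payoff against X: (-3)p + (-8)(1−p) = 5p − 8; against Z: (-12)p + 8(1−p) = −20p + 8.
Setting these equal: 5p − 8 = −20p + 8 ⇒ 25p = 16 ⇒ p = 16/25, and the value is (5)·(16/25) − 8 = -24/5.
For Player 2: with q = P(X), equating a2's and a3's payoffs gives 9q − 12 = −16q + 8 ⇒ q = 4/5.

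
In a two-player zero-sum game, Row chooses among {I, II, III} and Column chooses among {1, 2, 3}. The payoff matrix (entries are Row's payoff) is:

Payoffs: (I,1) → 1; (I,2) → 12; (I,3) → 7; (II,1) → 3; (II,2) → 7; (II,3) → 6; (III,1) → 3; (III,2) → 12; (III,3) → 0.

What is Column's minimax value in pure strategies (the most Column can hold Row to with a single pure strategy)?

3

Column maxima: 1 → 3, 2 → 12, 3 → 7.
The smallest of these is 3.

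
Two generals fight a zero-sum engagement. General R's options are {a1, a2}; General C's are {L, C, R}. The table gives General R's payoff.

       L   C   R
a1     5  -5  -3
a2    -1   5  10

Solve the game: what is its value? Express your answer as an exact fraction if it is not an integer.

5/4

Row minima: a1 → -5, a2 → -1; maximin = -1.
Column maxima: L → 5, C → 5, R → 10; minimax = 5.
-1 ≠ 5, so there is no saddle point; optimal play is mixed.
R is strictly dominated by C (it gives General R strictly more in every row), so General C never plays it.
On the remaining 2×2 (a1, a2 vs L, C):
Let General R play a1 with probability p. Expected payoff against L: 5p + (-1)(1−p) = 6p − 1; against C: (-5)p + 5(1−p) = −10p + 5.
Setting these equal: 6p − 1 = −10p + 5 ⇒ 16p = 6 ⇒ p = 3/8, and the value is (6)·(3/8) − 1 = 5/4.
For General C: with q = P(L), equating a1's and a2's payoffs gives 10q − 5 = −6q + 5 ⇒ q = 5/8.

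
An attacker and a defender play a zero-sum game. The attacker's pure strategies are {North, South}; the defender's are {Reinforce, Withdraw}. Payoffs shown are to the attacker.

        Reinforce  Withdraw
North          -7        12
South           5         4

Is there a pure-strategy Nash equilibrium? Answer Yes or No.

Row minima: North → -7, South → 4; maximin = 4.
Column maxima: Reinforce → 5, Withdraw → 12; minimax = 5.
4 ≠ 5, so no pure-strategy equilibrium exists.

No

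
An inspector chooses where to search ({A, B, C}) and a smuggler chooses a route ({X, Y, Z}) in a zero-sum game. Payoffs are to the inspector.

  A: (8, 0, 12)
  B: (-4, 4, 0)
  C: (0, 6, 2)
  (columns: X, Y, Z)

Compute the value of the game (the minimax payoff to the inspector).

24/7

Row minima: A → 0, B → -4, C → 0; maximin = 0.
Column maxima: X → 8, Y → 6, Z → 12; minimax = 6.
0 ≠ 6, so there is no saddle point; optimal play is mixed.
B is strictly dominated by C, so the inspector never plays it.
Z is strictly dominated by X (it gives the inspector strictly more in every row), so the smuggler never plays it.
On the remaining 2×2 (A, C vs X, Y):
Let the inspector play A with probability p. Expected payoff against X: 8p + 0(1−p) = 8p; against Y: 0p + 6(1−p) = −6p + 6.
Setting these equal: 8p = −6p + 6 ⇒ 14p = 6 ⇒ p = 3/7, and the value is (8)·(3/7) = 24/7.
For the smuggler: with q = P(X), equating A's and C's payoffs gives 8q = −6q + 6 ⇒ q = 3/7.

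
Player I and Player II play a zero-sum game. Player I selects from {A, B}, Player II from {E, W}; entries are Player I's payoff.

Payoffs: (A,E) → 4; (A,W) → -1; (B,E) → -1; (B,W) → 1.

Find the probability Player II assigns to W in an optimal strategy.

5/7

Row minima: A → -1, B → -1; maximin = -1.
Column maxima: E → 4, W → 1; minimax = 1.
-1 ≠ 1, so there is no saddle point; optimal play is mixed.
Let Player I play A with probability p. Expected payoff against E: 4p + (-1)(1−p) = 5p − 1; against W: (-1)p + 1(1−p) = −2p + 1.
Setting these equal: 5p − 1 = −2p + 1 ⇒ 7p = 2 ⇒ p = 2/7, and the value is (5)·(2/7) − 1 = 3/7.
For Player II: with q = P(E), equating A's and B's payoffs gives 5q − 1 = −2q + 1 ⇒ q = 2/7.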